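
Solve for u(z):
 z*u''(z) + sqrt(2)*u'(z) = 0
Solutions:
 u(z) = C1 + C2*z^(1 - sqrt(2))


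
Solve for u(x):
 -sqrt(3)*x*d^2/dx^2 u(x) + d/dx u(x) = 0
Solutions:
 u(x) = C1 + C2*x^(sqrt(3)/3 + 1)


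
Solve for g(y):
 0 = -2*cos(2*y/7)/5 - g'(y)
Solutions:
 g(y) = C1 - 7*sin(2*y/7)/5


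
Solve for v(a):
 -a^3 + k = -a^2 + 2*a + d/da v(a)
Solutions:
 v(a) = C1 - a^4/4 + a^3/3 - a^2 + a*k


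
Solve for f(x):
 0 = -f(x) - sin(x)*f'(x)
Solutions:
 f(x) = C1*sqrt(cos(x) + 1)/sqrt(cos(x) - 1)


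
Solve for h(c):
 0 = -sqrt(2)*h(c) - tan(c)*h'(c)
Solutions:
 h(c) = C1/sin(c)^(sqrt(2))


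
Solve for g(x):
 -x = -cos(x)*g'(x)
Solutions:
 g(x) = C1 + Integral(x/cos(x), x)


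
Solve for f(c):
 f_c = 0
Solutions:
 f(c) = C1


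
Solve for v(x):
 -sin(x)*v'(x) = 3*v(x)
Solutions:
 v(x) = C1*(cos(x) + 1)^(3/2)/(cos(x) - 1)^(3/2)


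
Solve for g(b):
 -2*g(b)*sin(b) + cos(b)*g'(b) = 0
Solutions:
 g(b) = C1/cos(b)^2


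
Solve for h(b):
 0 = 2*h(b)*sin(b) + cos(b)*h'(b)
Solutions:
 h(b) = C1*cos(b)^2


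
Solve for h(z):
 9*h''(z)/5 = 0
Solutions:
 h(z) = C1 + C2*z


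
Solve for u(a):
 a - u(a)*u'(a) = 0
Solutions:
 u(a) = -sqrt(C1 + a^2)
 u(a) = sqrt(C1 + a^2)


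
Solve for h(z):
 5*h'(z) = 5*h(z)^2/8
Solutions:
 h(z) = -8/(C1 + z)


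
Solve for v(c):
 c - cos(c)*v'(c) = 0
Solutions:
 v(c) = C1 + Integral(c/cos(c), c)


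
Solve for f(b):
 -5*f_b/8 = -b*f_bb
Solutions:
 f(b) = C1 + C2*b^(13/8)


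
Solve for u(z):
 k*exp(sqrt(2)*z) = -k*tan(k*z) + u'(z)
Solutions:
 u(z) = C1 + k*Piecewise((sqrt(2)*exp(sqrt(2)*z)/2 + log(tan(k*z)^2 + 1)/(2*k), Ne(k, 0)), (sqrt(2)*exp(sqrt(2)*z)/2, True))


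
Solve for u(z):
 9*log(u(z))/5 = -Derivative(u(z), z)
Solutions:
 li(u(z)) = C1 - 9*z/5


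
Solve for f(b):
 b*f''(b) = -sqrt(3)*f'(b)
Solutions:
 f(b) = C1 + C2*b^(1 - sqrt(3))


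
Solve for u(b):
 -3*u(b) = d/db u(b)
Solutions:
 u(b) = C1*exp(-3*b)


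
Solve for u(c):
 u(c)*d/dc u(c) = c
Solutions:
 u(c) = -sqrt(C1 + c^2)
 u(c) = sqrt(C1 + c^2)


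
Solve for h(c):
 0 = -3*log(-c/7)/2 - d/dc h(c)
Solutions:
 h(c) = C1 - 3*c*log(-c)/2 + 3*c*(1 + log(7))/2


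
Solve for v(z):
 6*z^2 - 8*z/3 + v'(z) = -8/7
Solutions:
 v(z) = C1 - 2*z^3 + 4*z^2/3 - 8*z/7


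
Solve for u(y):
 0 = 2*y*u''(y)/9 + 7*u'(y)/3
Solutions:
 u(y) = C1 + C2/y^(19/2)


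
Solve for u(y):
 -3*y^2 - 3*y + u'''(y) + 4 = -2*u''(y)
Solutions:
 u(y) = C1 + C2*y + C3*exp(-2*y) + y^4/8 - y^2


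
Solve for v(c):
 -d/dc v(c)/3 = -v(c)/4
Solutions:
 v(c) = C1*exp(3*c/4)


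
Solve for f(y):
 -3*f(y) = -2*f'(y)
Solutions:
 f(y) = C1*exp(3*y/2)


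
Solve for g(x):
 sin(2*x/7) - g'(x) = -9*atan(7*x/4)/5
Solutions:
 g(x) = C1 + 9*x*atan(7*x/4)/5 - 18*log(49*x^2 + 16)/35 - 7*cos(2*x/7)/2


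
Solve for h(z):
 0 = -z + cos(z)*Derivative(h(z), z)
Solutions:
 h(z) = C1 + Integral(z/cos(z), z)


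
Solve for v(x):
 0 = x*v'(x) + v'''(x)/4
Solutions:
 v(x) = C1 + Integral(C2*airyai(-2^(2/3)*x) + C3*airybi(-2^(2/3)*x), x)


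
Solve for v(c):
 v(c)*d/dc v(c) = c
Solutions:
 v(c) = -sqrt(C1 + c^2)
 v(c) = sqrt(C1 + c^2)


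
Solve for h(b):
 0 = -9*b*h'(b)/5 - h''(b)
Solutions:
 h(b) = C1 + C2*erf(3*sqrt(10)*b/10)


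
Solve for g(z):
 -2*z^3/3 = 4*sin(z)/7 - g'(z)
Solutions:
 g(z) = C1 + z^4/6 - 4*cos(z)/7


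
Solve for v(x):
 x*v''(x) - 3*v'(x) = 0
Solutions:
 v(x) = C1 + C2*x^4


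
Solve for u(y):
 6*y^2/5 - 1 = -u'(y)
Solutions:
 u(y) = C1 - 2*y^3/5 + y


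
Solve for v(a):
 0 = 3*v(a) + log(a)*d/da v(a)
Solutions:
 v(a) = C1*exp(-3*li(a))


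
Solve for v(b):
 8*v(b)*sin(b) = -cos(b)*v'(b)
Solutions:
 v(b) = C1*cos(b)^8


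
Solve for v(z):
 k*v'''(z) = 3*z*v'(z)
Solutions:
 v(z) = C1 + Integral(C2*airyai(3^(1/3)*z*(1/k)^(1/3)) + C3*airybi(3^(1/3)*z*(1/k)^(1/3)), z)


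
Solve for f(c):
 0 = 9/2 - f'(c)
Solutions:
 f(c) = C1 + 9*c/2


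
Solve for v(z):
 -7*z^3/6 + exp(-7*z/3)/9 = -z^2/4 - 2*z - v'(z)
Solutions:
 v(z) = C1 + 7*z^4/24 - z^3/12 - z^2 + exp(-7*z/3)/21


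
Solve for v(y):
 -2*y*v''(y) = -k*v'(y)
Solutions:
 v(y) = C1 + y^(re(k)/2 + 1)*(C2*sin(log(y)*Abs(im(k))/2) + C3*cos(log(y)*im(k)/2))


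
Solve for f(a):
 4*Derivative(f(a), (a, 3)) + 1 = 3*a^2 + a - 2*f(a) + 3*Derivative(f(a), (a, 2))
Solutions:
 f(a) = C1*exp(a*((4*sqrt(14) + 15)^(-1/3) + 2 + (4*sqrt(14) + 15)^(1/3))/8)*sin(sqrt(3)*a*(-(4*sqrt(14) + 15)^(1/3) + (4*sqrt(14) + 15)^(-1/3))/8) + C2*exp(a*((4*sqrt(14) + 15)^(-1/3) + 2 + (4*sqrt(14) + 15)^(1/3))/8)*cos(sqrt(3)*a*(-(4*sqrt(14) + 15)^(1/3) + (4*sqrt(14) + 15)^(-1/3))/8) + C3*exp(a*(-(4*sqrt(14) + 15)^(1/3) - 1/(4*sqrt(14) + 15)^(1/3) + 1)/4) + 3*a^2/2 + a/2 + 4


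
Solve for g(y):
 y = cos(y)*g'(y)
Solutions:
 g(y) = C1 + Integral(y/cos(y), y)


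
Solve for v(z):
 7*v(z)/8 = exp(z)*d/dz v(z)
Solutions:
 v(z) = C1*exp(-7*exp(-z)/8)


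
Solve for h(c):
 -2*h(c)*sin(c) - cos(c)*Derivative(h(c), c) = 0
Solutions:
 h(c) = C1*cos(c)^2


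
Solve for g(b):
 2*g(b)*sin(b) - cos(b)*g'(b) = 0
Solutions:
 g(b) = C1/cos(b)^2


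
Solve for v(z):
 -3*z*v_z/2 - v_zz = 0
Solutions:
 v(z) = C1 + C2*erf(sqrt(3)*z/2)


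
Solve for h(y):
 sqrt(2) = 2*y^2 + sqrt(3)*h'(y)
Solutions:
 h(y) = C1 - 2*sqrt(3)*y^3/9 + sqrt(6)*y/3


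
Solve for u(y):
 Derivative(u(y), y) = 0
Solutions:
 u(y) = C1


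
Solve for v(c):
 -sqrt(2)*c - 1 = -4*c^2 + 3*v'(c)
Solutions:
 v(c) = C1 + 4*c^3/9 - sqrt(2)*c^2/6 - c/3


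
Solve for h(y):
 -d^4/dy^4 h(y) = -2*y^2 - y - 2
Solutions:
 h(y) = C1 + C2*y + C3*y^2 + C4*y^3 + y^6/180 + y^5/120 + y^4/12


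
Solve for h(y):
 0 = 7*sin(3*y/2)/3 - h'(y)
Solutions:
 h(y) = C1 - 14*cos(3*y/2)/9


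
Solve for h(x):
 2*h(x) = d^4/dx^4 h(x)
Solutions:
 h(x) = C1*exp(-2^(1/4)*x) + C2*exp(2^(1/4)*x) + C3*sin(2^(1/4)*x) + C4*cos(2^(1/4)*x)


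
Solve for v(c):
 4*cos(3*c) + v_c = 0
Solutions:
 v(c) = C1 - 4*sin(3*c)/3


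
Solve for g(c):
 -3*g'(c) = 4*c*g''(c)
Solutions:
 g(c) = C1 + C2*c^(1/4)


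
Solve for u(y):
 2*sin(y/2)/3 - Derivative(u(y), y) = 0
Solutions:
 u(y) = C1 - 4*cos(y/2)/3


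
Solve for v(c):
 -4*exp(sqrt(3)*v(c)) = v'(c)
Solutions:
 v(c) = sqrt(3)*(2*log(1/(C1 + 4*c)) - log(3))/6


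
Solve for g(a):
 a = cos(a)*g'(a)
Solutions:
 g(a) = C1 + Integral(a/cos(a), a)


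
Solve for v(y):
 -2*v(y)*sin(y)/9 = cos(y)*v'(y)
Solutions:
 v(y) = C1*cos(y)^(2/9)


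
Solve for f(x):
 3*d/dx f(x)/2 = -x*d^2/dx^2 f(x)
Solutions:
 f(x) = C1 + C2/sqrt(x)


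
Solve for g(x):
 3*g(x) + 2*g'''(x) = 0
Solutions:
 g(x) = C3*exp(-2^(2/3)*3^(1/3)*x/2) + (C1*sin(2^(2/3)*3^(5/6)*x/4) + C2*cos(2^(2/3)*3^(5/6)*x/4))*exp(2^(2/3)*3^(1/3)*x/4)


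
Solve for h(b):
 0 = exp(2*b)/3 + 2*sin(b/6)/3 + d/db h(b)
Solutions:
 h(b) = C1 - exp(2*b)/6 + 4*cos(b/6)


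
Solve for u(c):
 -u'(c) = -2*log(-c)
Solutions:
 u(c) = C1 + 2*c*log(-c) - 2*c


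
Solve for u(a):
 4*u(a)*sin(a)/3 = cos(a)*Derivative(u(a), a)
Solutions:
 u(a) = C1/cos(a)^(4/3)


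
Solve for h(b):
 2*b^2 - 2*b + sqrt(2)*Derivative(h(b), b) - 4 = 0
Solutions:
 h(b) = C1 - sqrt(2)*b^3/3 + sqrt(2)*b^2/2 + 2*sqrt(2)*b


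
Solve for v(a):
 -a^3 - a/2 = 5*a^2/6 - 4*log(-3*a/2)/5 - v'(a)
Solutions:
 v(a) = C1 + a^4/4 + 5*a^3/18 + a^2/4 - 4*a*log(-a)/5 + 4*a*(-log(3) + log(2) + 1)/5


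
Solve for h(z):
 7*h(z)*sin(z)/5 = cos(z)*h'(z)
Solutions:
 h(z) = C1/cos(z)^(7/5)


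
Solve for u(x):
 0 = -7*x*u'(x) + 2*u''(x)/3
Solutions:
 u(x) = C1 + C2*erfi(sqrt(21)*x/2)


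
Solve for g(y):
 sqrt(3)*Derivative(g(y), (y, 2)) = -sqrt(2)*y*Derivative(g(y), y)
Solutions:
 g(y) = C1 + C2*erf(6^(3/4)*y/6)


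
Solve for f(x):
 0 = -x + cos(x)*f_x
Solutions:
 f(x) = C1 + Integral(x/cos(x), x)


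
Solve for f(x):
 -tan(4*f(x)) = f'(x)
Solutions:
 f(x) = -asin(C1*exp(-4*x))/4 + pi/4
 f(x) = asin(C1*exp(-4*x))/4


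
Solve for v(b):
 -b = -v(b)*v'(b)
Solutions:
 v(b) = -sqrt(C1 + b^2)
 v(b) = sqrt(C1 + b^2)


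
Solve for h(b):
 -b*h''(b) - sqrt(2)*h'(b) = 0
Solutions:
 h(b) = C1 + C2*b^(1 - sqrt(2))


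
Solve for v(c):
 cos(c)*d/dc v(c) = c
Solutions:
 v(c) = C1 + Integral(c/cos(c), c)


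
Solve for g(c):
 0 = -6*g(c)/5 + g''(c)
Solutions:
 g(c) = C1*exp(-sqrt(30)*c/5) + C2*exp(sqrt(30)*c/5)


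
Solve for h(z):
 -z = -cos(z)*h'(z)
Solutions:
 h(z) = C1 + Integral(z/cos(z), z)


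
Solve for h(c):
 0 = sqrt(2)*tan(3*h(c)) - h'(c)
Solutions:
 h(c) = -asin(C1*exp(3*sqrt(2)*c))/3 + pi/3
 h(c) = asin(C1*exp(3*sqrt(2)*c))/3


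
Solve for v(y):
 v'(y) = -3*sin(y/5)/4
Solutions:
 v(y) = C1 + 15*cos(y/5)/4


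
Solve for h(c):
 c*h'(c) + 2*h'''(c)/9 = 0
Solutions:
 h(c) = C1 + Integral(C2*airyai(-6^(2/3)*c/2) + C3*airybi(-6^(2/3)*c/2), c)


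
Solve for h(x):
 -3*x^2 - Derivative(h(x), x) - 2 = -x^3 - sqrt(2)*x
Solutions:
 h(x) = C1 + x^4/4 - x^3 + sqrt(2)*x^2/2 - 2*x


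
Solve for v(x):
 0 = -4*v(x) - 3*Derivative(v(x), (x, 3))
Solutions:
 v(x) = C3*exp(-6^(2/3)*x/3) + (C1*sin(2^(2/3)*3^(1/6)*x/2) + C2*cos(2^(2/3)*3^(1/6)*x/2))*exp(6^(2/3)*x/6)


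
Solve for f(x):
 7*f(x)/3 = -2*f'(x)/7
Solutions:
 f(x) = C1*exp(-49*x/6)


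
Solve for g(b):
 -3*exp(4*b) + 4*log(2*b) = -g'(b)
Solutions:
 g(b) = C1 - 4*b*log(b) + 4*b*(1 - log(2)) + 3*exp(4*b)/4


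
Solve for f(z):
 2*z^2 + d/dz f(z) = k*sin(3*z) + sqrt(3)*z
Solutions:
 f(z) = C1 - k*cos(3*z)/3 - 2*z^3/3 + sqrt(3)*z^2/2


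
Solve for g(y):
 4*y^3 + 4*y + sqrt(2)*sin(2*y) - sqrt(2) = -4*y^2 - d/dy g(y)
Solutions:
 g(y) = C1 - y^4 - 4*y^3/3 - 2*y^2 + sqrt(2)*y + sqrt(2)*cos(2*y)/2


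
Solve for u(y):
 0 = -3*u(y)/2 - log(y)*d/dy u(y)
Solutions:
 u(y) = C1*exp(-3*li(y)/2)


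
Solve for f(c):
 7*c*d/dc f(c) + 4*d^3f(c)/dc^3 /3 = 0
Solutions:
 f(c) = C1 + Integral(C2*airyai(-42^(1/3)*c/2) + C3*airybi(-42^(1/3)*c/2), c)


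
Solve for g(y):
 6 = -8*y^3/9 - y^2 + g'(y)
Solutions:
 g(y) = C1 + 2*y^4/9 + y^3/3 + 6*y


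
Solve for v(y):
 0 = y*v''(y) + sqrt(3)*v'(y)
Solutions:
 v(y) = C1 + C2*y^(1 - sqrt(3))


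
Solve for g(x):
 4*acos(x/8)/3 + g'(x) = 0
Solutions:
 g(x) = C1 - 4*x*acos(x/8)/3 + 4*sqrt(64 - x^2)/3


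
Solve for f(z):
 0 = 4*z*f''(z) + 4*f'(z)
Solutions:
 f(z) = C1 + C2*log(z)


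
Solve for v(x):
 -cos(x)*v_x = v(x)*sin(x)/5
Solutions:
 v(x) = C1*cos(x)^(1/5)


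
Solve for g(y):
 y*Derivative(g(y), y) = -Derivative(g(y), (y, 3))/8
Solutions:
 g(y) = C1 + Integral(C2*airyai(-2*y) + C3*airybi(-2*y), y)


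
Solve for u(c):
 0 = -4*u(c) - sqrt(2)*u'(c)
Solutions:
 u(c) = C1*exp(-2*sqrt(2)*c)


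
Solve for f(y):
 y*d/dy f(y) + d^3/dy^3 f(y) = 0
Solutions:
 f(y) = C1 + Integral(C2*airyai(-y) + C3*airybi(-y), y)


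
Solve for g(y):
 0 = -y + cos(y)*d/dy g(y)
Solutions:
 g(y) = C1 + Integral(y/cos(y), y)


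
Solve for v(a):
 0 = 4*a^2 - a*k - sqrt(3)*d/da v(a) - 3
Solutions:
 v(a) = C1 + 4*sqrt(3)*a^3/9 - sqrt(3)*a^2*k/6 - sqrt(3)*a


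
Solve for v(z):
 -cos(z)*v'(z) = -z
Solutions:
 v(z) = C1 + Integral(z/cos(z), z)


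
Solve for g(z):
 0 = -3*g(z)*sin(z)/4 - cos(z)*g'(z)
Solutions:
 g(z) = C1*cos(z)^(3/4)


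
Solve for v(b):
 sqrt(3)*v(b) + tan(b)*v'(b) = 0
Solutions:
 v(b) = C1/sin(b)^(sqrt(3))


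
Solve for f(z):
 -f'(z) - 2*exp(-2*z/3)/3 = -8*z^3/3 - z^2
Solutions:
 f(z) = C1 + 2*z^4/3 + z^3/3 + exp(-2*z/3)


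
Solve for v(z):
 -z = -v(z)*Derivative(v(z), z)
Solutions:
 v(z) = -sqrt(C1 + z^2)
 v(z) = sqrt(C1 + z^2)


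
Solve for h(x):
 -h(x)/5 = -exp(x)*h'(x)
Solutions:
 h(x) = C1*exp(-exp(-x)/5)


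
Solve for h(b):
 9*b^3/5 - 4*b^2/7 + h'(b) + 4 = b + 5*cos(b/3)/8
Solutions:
 h(b) = C1 - 9*b^4/20 + 4*b^3/21 + b^2/2 - 4*b + 15*sin(b/3)/8


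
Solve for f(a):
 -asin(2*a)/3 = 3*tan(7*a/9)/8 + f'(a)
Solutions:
 f(a) = C1 - a*asin(2*a)/3 - sqrt(1 - 4*a^2)/6 + 27*log(cos(7*a/9))/56


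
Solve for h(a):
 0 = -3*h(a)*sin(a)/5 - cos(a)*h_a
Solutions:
 h(a) = C1*cos(a)^(3/5)


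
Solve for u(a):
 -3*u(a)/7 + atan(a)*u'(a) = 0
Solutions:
 u(a) = C1*exp(3*Integral(1/atan(a), a)/7)


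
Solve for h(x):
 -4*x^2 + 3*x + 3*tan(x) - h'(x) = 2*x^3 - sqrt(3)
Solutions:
 h(x) = C1 - x^4/2 - 4*x^3/3 + 3*x^2/2 + sqrt(3)*x - 3*log(cos(x))


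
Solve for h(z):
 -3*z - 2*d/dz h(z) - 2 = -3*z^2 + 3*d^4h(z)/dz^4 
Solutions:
 h(z) = C1 + C4*exp(-2^(1/3)*3^(2/3)*z/3) + z^3/2 - 3*z^2/4 - z + (C2*sin(2^(1/3)*3^(1/6)*z/2) + C3*cos(2^(1/3)*3^(1/6)*z/2))*exp(2^(1/3)*3^(2/3)*z/6)


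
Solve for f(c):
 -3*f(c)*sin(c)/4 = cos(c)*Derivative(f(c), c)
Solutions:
 f(c) = C1*cos(c)^(3/4)


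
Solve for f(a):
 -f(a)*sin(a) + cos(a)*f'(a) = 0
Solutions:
 f(a) = C1/cos(a)


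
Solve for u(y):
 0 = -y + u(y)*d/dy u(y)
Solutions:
 u(y) = -sqrt(C1 + y^2)
 u(y) = sqrt(C1 + y^2)


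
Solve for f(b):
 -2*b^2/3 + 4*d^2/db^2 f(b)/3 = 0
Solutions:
 f(b) = C1 + C2*b + b^4/24


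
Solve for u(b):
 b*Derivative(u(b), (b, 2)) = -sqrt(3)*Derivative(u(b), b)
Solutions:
 u(b) = C1 + C2*b^(1 - sqrt(3))


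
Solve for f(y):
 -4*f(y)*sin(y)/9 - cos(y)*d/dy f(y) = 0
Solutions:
 f(y) = C1*cos(y)^(4/9)


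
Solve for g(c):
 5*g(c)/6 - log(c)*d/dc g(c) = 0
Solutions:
 g(c) = C1*exp(5*li(c)/6)


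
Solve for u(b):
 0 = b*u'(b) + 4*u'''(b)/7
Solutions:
 u(b) = C1 + Integral(C2*airyai(-14^(1/3)*b/2) + C3*airybi(-14^(1/3)*b/2), b)


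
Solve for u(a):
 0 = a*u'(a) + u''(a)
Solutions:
 u(a) = C1 + C2*erf(sqrt(2)*a/2)


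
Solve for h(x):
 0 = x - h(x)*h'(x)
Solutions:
 h(x) = -sqrt(C1 + x^2)
 h(x) = sqrt(C1 + x^2)


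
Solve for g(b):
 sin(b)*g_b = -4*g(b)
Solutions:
 g(b) = C1*(cos(b)^2 + 2*cos(b) + 1)/(cos(b)^2 - 2*cos(b) + 1)


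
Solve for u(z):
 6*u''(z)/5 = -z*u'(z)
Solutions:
 u(z) = C1 + C2*erf(sqrt(15)*z/6)


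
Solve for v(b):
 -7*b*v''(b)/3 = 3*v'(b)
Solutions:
 v(b) = C1 + C2/b^(2/7)


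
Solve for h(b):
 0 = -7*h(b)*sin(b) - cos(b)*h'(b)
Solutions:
 h(b) = C1*cos(b)^7


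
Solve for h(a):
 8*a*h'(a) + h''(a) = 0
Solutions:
 h(a) = C1 + C2*erf(2*a)


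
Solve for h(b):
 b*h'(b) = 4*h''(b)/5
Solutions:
 h(b) = C1 + C2*erfi(sqrt(10)*b/4)


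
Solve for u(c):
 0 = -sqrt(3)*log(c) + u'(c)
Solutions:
 u(c) = C1 + sqrt(3)*c*log(c) - sqrt(3)*c


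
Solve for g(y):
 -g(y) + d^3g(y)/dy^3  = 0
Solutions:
 g(y) = C3*exp(y) + (C1*sin(sqrt(3)*y/2) + C2*cos(sqrt(3)*y/2))*exp(-y/2)


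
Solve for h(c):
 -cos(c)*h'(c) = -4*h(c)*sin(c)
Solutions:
 h(c) = C1/cos(c)^4


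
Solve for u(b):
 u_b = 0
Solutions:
 u(b) = C1


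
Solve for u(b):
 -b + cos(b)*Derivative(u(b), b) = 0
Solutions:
 u(b) = C1 + Integral(b/cos(b), b)


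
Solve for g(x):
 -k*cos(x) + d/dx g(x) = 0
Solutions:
 g(x) = C1 + k*sin(x)


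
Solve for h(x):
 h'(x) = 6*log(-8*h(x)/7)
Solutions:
 -Integral(1/(log(-_y) - log(7) + 3*log(2)), (_y, h(x)))/6 = C1 - x


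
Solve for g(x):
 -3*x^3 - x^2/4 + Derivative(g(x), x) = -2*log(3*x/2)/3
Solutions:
 g(x) = C1 + 3*x^4/4 + x^3/12 - 2*x*log(x)/3 - 2*x*log(3)/3 + 2*x*log(2)/3 + 2*x/3


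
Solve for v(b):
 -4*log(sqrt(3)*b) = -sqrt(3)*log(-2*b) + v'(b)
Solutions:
 v(b) = C1 - b*(4 - sqrt(3))*log(b) + b*(-2*log(3) - sqrt(3) + sqrt(3)*log(2) + 4 + sqrt(3)*I*pi)


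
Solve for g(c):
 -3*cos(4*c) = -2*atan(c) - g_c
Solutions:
 g(c) = C1 - 2*c*atan(c) + log(c^2 + 1) + 3*sin(4*c)/4


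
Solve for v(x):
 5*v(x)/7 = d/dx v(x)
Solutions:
 v(x) = C1*exp(5*x/7)


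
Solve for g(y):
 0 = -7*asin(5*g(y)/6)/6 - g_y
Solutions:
 Integral(1/asin(5*_y/6), (_y, g(y))) = C1 - 7*y/6


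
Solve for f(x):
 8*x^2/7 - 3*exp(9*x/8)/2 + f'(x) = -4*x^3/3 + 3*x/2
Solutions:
 f(x) = C1 - x^4/3 - 8*x^3/21 + 3*x^2/4 + 4*exp(9*x/8)/3


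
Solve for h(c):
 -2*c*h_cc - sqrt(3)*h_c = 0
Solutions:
 h(c) = C1 + C2*c^(1 - sqrt(3)/2)


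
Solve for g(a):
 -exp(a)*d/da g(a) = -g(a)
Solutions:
 g(a) = C1*exp(-exp(-a))


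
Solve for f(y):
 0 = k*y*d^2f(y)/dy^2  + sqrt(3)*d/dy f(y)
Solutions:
 f(y) = C1 + y^(((re(k) - sqrt(3))*re(k) + im(k)^2)/(re(k)^2 + im(k)^2))*(C2*sin(sqrt(3)*log(y)*Abs(im(k))/(re(k)^2 + im(k)^2)) + C3*cos(sqrt(3)*log(y)*im(k)/(re(k)^2 + im(k)^2)))


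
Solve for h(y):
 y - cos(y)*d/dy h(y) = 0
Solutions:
 h(y) = C1 + Integral(y/cos(y), y)


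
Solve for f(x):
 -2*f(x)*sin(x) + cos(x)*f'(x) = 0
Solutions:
 f(x) = C1/cos(x)^2


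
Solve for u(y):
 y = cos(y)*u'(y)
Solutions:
 u(y) = C1 + Integral(y/cos(y), y)


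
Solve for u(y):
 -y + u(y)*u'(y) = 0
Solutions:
 u(y) = -sqrt(C1 + y^2)
 u(y) = sqrt(C1 + y^2)


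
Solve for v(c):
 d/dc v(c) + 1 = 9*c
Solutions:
 v(c) = C1 + 9*c^2/2 - c


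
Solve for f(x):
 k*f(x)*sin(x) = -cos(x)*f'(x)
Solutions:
 f(x) = C1*exp(k*log(cos(x)))


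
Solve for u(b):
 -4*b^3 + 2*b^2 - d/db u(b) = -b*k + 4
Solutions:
 u(b) = C1 - b^4 + 2*b^3/3 + b^2*k/2 - 4*b


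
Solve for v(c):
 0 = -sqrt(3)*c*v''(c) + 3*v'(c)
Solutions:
 v(c) = C1 + C2*c^(1 + sqrt(3))


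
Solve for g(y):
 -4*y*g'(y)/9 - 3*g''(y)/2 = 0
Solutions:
 g(y) = C1 + C2*erf(2*sqrt(3)*y/9)


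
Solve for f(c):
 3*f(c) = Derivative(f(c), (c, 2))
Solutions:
 f(c) = C1*exp(-sqrt(3)*c) + C2*exp(sqrt(3)*c)


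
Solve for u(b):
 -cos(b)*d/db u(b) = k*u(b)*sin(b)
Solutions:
 u(b) = C1*exp(k*log(cos(b)))


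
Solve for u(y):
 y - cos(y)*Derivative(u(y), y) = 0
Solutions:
 u(y) = C1 + Integral(y/cos(y), y)


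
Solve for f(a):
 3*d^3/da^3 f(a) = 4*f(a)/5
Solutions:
 f(a) = C3*exp(30^(2/3)*a/15) + (C1*sin(10^(2/3)*3^(1/6)*a/10) + C2*cos(10^(2/3)*3^(1/6)*a/10))*exp(-30^(2/3)*a/30)


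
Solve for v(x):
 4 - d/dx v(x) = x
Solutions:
 v(x) = C1 - x^2/2 + 4*x


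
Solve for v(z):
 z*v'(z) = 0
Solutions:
 v(z) = C1


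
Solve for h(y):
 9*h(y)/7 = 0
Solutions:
 h(y) = 0


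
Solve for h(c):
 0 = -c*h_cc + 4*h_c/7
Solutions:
 h(c) = C1 + C2*c^(11/7)


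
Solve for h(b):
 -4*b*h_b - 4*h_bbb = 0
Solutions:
 h(b) = C1 + Integral(C2*airyai(-b) + C3*airybi(-b), b)


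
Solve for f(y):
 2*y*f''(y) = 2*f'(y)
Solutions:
 f(y) = C1 + C2*y^2


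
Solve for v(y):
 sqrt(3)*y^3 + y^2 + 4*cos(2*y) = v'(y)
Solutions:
 v(y) = C1 + sqrt(3)*y^4/4 + y^3/3 + 2*sin(2*y)


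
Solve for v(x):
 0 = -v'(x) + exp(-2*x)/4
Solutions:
 v(x) = C1 - exp(-2*x)/8


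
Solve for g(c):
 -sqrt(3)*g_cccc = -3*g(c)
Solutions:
 g(c) = C1*exp(-3^(1/8)*c) + C2*exp(3^(1/8)*c) + C3*sin(3^(1/8)*c) + C4*cos(3^(1/8)*c)


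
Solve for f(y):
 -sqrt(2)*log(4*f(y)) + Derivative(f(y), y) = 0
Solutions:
 -sqrt(2)*Integral(1/(log(_y) + 2*log(2)), (_y, f(y)))/2 = C1 - y


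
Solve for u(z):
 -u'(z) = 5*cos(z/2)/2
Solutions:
 u(z) = C1 - 5*sin(z/2)


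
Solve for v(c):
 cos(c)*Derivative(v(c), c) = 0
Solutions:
 v(c) = C1


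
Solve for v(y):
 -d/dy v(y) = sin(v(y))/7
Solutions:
 y/7 + log(cos(v(y)) - 1)/2 - log(cos(v(y)) + 1)/2 = C1


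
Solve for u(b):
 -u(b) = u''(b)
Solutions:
 u(b) = C1*sin(b) + C2*cos(b)


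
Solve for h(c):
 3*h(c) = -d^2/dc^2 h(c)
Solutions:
 h(c) = C1*sin(sqrt(3)*c) + C2*cos(sqrt(3)*c)


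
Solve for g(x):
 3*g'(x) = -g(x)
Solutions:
 g(x) = C1*exp(-x/3)


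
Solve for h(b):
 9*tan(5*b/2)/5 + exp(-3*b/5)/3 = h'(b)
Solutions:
 h(b) = C1 + 9*log(tan(5*b/2)^2 + 1)/25 - 5*exp(-3*b/5)/9


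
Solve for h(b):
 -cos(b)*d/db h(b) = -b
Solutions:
 h(b) = C1 + Integral(b/cos(b), b)


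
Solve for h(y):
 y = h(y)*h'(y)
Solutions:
 h(y) = -sqrt(C1 + y^2)
 h(y) = sqrt(C1 + y^2)


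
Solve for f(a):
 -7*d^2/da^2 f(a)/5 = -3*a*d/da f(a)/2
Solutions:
 f(a) = C1 + C2*erfi(sqrt(105)*a/14)


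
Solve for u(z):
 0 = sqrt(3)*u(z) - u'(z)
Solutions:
 u(z) = C1*exp(sqrt(3)*z)


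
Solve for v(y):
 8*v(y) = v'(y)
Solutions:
 v(y) = C1*exp(8*y)


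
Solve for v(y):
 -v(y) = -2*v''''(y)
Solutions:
 v(y) = C1*exp(-2^(3/4)*y/2) + C2*exp(2^(3/4)*y/2) + C3*sin(2^(3/4)*y/2) + C4*cos(2^(3/4)*y/2)


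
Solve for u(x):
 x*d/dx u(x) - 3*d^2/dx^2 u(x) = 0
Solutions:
 u(x) = C1 + C2*erfi(sqrt(6)*x/6)


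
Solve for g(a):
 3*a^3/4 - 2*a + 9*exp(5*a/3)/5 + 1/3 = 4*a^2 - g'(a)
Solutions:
 g(a) = C1 - 3*a^4/16 + 4*a^3/3 + a^2 - a/3 - 27*exp(5*a/3)/25


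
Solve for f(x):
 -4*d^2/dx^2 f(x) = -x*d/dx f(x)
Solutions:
 f(x) = C1 + C2*erfi(sqrt(2)*x/4)


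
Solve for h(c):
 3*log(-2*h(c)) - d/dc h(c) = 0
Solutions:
 -Integral(1/(log(-_y) + log(2)), (_y, h(c)))/3 = C1 - c


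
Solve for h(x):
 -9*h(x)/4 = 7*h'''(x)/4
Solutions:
 h(x) = C3*exp(-21^(2/3)*x/7) + (C1*sin(3*3^(1/6)*7^(2/3)*x/14) + C2*cos(3*3^(1/6)*7^(2/3)*x/14))*exp(21^(2/3)*x/14)


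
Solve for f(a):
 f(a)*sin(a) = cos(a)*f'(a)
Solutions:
 f(a) = C1/cos(a)


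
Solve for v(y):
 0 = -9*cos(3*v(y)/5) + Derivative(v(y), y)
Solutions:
 -9*y - 5*log(sin(3*v(y)/5) - 1)/6 + 5*log(sin(3*v(y)/5) + 1)/6 = C1


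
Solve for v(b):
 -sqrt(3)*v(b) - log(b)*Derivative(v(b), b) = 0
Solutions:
 v(b) = C1*exp(-sqrt(3)*li(b))


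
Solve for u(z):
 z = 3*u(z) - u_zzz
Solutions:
 u(z) = C3*exp(3^(1/3)*z) + z/3 + (C1*sin(3^(5/6)*z/2) + C2*cos(3^(5/6)*z/2))*exp(-3^(1/3)*z/2)


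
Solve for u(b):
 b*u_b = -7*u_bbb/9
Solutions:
 u(b) = C1 + Integral(C2*airyai(-21^(2/3)*b/7) + C3*airybi(-21^(2/3)*b/7), b)


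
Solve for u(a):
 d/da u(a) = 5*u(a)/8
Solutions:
 u(a) = C1*exp(5*a/8)


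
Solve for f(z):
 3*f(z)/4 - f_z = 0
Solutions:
 f(z) = C1*exp(3*z/4)


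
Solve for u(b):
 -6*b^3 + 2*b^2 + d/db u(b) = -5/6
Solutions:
 u(b) = C1 + 3*b^4/2 - 2*b^3/3 - 5*b/6


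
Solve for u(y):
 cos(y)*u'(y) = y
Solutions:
 u(y) = C1 + Integral(y/cos(y), y)


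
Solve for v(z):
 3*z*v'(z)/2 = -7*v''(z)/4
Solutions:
 v(z) = C1 + C2*erf(sqrt(21)*z/7)


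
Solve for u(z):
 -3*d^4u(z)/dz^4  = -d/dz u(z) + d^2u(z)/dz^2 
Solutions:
 u(z) = C1 + C2*exp(-2^(1/3)*z*(-2/(9 + sqrt(85))^(1/3) + 2^(1/3)*(9 + sqrt(85))^(1/3))/12)*sin(2^(1/3)*sqrt(3)*z*(2/(9 + sqrt(85))^(1/3) + 2^(1/3)*(9 + sqrt(85))^(1/3))/12) + C3*exp(-2^(1/3)*z*(-2/(9 + sqrt(85))^(1/3) + 2^(1/3)*(9 + sqrt(85))^(1/3))/12)*cos(2^(1/3)*sqrt(3)*z*(2/(9 + sqrt(85))^(1/3) + 2^(1/3)*(9 + sqrt(85))^(1/3))/12) + C4*exp(2^(1/3)*z*(-2/(9 + sqrt(85))^(1/3) + 2^(1/3)*(9 + sqrt(85))^(1/3))/6)


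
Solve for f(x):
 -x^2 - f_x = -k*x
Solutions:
 f(x) = C1 + k*x^2/2 - x^3/3


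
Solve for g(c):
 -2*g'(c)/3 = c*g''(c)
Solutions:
 g(c) = C1 + C2*c^(1/3)


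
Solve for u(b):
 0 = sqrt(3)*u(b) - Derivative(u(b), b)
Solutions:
 u(b) = C1*exp(sqrt(3)*b)


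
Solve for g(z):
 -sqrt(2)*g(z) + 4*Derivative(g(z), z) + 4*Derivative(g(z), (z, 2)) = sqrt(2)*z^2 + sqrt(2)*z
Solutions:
 g(z) = C1*exp(z*(-1 + sqrt(1 + sqrt(2)))/2) + C2*exp(-z*(1 + sqrt(1 + sqrt(2)))/2) - z^2 - 4*sqrt(2)*z - z - 16 - 6*sqrt(2)


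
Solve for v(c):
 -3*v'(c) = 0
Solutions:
 v(c) = C1


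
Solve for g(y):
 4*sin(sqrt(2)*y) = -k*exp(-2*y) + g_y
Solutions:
 g(y) = C1 - k*exp(-2*y)/2 - 2*sqrt(2)*cos(sqrt(2)*y)


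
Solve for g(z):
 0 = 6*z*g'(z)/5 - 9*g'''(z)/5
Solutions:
 g(z) = C1 + Integral(C2*airyai(2^(1/3)*3^(2/3)*z/3) + C3*airybi(2^(1/3)*3^(2/3)*z/3), z)


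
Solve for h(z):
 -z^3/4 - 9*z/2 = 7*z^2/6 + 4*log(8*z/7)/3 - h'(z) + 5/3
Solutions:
 h(z) = C1 + z^4/16 + 7*z^3/18 + 9*z^2/4 + 4*z*log(z)/3 - 4*z*log(7)/3 + z/3 + 4*z*log(2)


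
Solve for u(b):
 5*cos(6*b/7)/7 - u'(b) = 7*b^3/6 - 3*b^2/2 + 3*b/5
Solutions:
 u(b) = C1 - 7*b^4/24 + b^3/2 - 3*b^2/10 + 5*sin(6*b/7)/6


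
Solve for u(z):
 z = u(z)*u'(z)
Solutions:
 u(z) = -sqrt(C1 + z^2)
 u(z) = sqrt(C1 + z^2)


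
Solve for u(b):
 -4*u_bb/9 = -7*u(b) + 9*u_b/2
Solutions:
 u(b) = C1*exp(3*b*(-27 + sqrt(1177))/16) + C2*exp(-3*b*(27 + sqrt(1177))/16)


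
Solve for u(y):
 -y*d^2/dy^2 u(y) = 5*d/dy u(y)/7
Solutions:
 u(y) = C1 + C2*y^(2/7)


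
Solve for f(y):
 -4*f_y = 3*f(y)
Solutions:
 f(y) = C1*exp(-3*y/4)


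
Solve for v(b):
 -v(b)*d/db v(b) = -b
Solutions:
 v(b) = -sqrt(C1 + b^2)
 v(b) = sqrt(C1 + b^2)


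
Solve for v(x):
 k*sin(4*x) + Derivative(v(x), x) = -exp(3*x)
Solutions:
 v(x) = C1 + k*cos(4*x)/4 - exp(3*x)/3


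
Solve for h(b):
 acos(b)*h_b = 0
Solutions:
 h(b) = C1


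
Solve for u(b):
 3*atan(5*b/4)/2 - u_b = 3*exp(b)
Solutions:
 u(b) = C1 + 3*b*atan(5*b/4)/2 - 3*exp(b) - 3*log(25*b^2 + 16)/5


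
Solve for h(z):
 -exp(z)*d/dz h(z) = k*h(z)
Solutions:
 h(z) = C1*exp(k*exp(-z))


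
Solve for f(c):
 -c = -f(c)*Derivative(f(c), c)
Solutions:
 f(c) = -sqrt(C1 + c^2)
 f(c) = sqrt(C1 + c^2)


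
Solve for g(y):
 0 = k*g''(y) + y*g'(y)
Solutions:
 g(y) = C1 + C2*sqrt(k)*erf(sqrt(2)*y*sqrt(1/k)/2)


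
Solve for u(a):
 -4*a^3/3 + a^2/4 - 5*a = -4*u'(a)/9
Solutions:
 u(a) = C1 + 3*a^4/4 - 3*a^3/16 + 45*a^2/8


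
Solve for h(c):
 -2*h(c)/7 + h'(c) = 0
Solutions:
 h(c) = C1*exp(2*c/7)


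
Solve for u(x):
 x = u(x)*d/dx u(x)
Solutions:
 u(x) = -sqrt(C1 + x^2)
 u(x) = sqrt(C1 + x^2)


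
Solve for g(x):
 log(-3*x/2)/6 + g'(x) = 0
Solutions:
 g(x) = C1 - x*log(-x)/6 + x*(-log(3) + log(2) + 1)/6


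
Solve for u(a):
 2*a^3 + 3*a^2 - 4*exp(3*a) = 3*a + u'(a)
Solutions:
 u(a) = C1 + a^4/2 + a^3 - 3*a^2/2 - 4*exp(3*a)/3


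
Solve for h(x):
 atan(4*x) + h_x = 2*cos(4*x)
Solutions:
 h(x) = C1 - x*atan(4*x) + log(16*x^2 + 1)/8 + sin(4*x)/2


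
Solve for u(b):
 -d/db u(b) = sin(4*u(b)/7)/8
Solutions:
 b/8 + 7*log(cos(4*u(b)/7) - 1)/8 - 7*log(cos(4*u(b)/7) + 1)/8 = C1


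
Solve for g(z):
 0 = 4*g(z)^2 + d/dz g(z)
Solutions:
 g(z) = 1/(C1 + 4*z)


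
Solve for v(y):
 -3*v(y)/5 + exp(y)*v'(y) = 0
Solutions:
 v(y) = C1*exp(-3*exp(-y)/5)


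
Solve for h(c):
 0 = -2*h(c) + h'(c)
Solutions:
 h(c) = C1*exp(2*c)


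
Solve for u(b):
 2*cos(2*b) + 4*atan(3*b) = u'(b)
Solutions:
 u(b) = C1 + 4*b*atan(3*b) - 2*log(9*b^2 + 1)/3 + sin(2*b)


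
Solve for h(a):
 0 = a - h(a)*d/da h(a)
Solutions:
 h(a) = -sqrt(C1 + a^2)
 h(a) = sqrt(C1 + a^2)


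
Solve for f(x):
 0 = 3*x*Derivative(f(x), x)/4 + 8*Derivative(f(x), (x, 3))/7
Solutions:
 f(x) = C1 + Integral(C2*airyai(-42^(1/3)*x/4) + C3*airybi(-42^(1/3)*x/4), x)


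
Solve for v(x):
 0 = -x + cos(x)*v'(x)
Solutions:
 v(x) = C1 + Integral(x/cos(x), x)


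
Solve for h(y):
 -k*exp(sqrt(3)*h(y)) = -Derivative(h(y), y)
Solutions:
 h(y) = sqrt(3)*(2*log(-1/(C1 + k*y)) - log(3))/6


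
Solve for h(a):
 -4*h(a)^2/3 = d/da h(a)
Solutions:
 h(a) = 3/(C1 + 4*a)


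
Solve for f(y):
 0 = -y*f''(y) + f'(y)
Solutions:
 f(y) = C1 + C2*y^2


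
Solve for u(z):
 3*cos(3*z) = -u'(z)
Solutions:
 u(z) = C1 - sin(3*z)


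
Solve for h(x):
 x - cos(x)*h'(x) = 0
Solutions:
 h(x) = C1 + Integral(x/cos(x), x)


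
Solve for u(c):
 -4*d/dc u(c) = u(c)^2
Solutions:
 u(c) = 4/(C1 + c)


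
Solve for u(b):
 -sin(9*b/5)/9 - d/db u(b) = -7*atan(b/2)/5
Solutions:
 u(b) = C1 + 7*b*atan(b/2)/5 - 7*log(b^2 + 4)/5 + 5*cos(9*b/5)/81


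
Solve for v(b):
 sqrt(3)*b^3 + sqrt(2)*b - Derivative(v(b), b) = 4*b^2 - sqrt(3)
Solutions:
 v(b) = C1 + sqrt(3)*b^4/4 - 4*b^3/3 + sqrt(2)*b^2/2 + sqrt(3)*b


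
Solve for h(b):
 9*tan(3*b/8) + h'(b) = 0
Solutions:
 h(b) = C1 + 24*log(cos(3*b/8))


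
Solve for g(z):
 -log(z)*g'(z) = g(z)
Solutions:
 g(z) = C1*exp(-li(z))


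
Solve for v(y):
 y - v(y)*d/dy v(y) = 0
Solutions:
 v(y) = -sqrt(C1 + y^2)
 v(y) = sqrt(C1 + y^2)


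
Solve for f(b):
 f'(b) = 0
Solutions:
 f(b) = C1


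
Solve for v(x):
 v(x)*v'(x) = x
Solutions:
 v(x) = -sqrt(C1 + x^2)
 v(x) = sqrt(C1 + x^2)


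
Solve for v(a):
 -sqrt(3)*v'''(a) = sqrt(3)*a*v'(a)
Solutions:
 v(a) = C1 + Integral(C2*airyai(-a) + C3*airybi(-a), a)


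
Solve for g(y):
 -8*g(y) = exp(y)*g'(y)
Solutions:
 g(y) = C1*exp(8*exp(-y))


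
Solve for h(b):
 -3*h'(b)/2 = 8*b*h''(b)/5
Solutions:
 h(b) = C1 + C2*b^(1/16)


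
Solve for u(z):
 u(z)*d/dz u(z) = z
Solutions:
 u(z) = -sqrt(C1 + z^2)
 u(z) = sqrt(C1 + z^2)


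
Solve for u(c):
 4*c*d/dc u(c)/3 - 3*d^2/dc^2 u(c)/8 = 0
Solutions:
 u(c) = C1 + C2*erfi(4*c/3)


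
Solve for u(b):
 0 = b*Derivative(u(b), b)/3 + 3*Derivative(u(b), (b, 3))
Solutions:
 u(b) = C1 + Integral(C2*airyai(-3^(1/3)*b/3) + C3*airybi(-3^(1/3)*b/3), b)


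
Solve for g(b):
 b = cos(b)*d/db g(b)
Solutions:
 g(b) = C1 + Integral(b/cos(b), b)


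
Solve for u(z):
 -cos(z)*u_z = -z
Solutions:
 u(z) = C1 + Integral(z/cos(z), z)


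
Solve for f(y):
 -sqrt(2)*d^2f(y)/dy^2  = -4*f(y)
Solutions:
 f(y) = C1*exp(-2^(3/4)*y) + C2*exp(2^(3/4)*y)


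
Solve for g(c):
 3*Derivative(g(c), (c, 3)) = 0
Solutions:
 g(c) = C1 + C2*c + C3*c^2


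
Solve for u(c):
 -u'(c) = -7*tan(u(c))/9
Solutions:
 u(c) = pi - asin(C1*exp(7*c/9))
 u(c) = asin(C1*exp(7*c/9))


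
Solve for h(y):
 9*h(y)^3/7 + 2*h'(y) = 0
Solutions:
 h(y) = -sqrt(7)*sqrt(-1/(C1 - 9*y))
 h(y) = sqrt(7)*sqrt(-1/(C1 - 9*y))


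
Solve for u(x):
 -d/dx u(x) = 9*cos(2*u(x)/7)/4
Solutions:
 9*x/4 - 7*log(sin(2*u(x)/7) - 1)/4 + 7*log(sin(2*u(x)/7) + 1)/4 = C1


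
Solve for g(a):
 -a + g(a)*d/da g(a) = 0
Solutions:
 g(a) = -sqrt(C1 + a^2)
 g(a) = sqrt(C1 + a^2)


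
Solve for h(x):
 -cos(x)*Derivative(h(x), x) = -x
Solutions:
 h(x) = C1 + Integral(x/cos(x), x)


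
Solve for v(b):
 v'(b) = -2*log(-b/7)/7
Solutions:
 v(b) = C1 - 2*b*log(-b)/7 + 2*b*(1 + log(7))/7


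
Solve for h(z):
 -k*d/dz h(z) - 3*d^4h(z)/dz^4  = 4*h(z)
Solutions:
 h(z) = C1*exp(2^(2/3)*sqrt(3)*z*(-sqrt(2^(1/3)*(3*k^2 + sqrt(9*k^4 - 16384))^(1/3) + 32/(3*k^2 + sqrt(9*k^4 - 16384))^(1/3)) + sqrt(4*sqrt(3)*k/sqrt(2^(1/3)*(3*k^2 + sqrt(9*k^4 - 16384))^(1/3) + 32/(3*k^2 + sqrt(9*k^4 - 16384))^(1/3)) - 2^(1/3)*(3*k^2 + sqrt(9*k^4 - 16384))^(1/3) - 32/(3*k^2 + sqrt(9*k^4 - 16384))^(1/3)))/12) + C2*exp(2^(2/3)*sqrt(3)*z*(sqrt(2^(1/3)*(3*k^2 + sqrt(9*k^4 - 16384))^(1/3) + 32/(3*k^2 + sqrt(9*k^4 - 16384))^(1/3)) - sqrt(-4*sqrt(3)*k/sqrt(2^(1/3)*(3*k^2 + sqrt(9*k^4 - 16384))^(1/3) + 32/(3*k^2 + sqrt(9*k^4 - 16384))^(1/3)) - 2^(1/3)*(3*k^2 + sqrt(9*k^4 - 16384))^(1/3) - 32/(3*k^2 + sqrt(9*k^4 - 16384))^(1/3)))/12) + C3*exp(2^(2/3)*sqrt(3)*z*(sqrt(2^(1/3)*(3*k^2 + sqrt(9*k^4 - 16384))^(1/3) + 32/(3*k^2 + sqrt(9*k^4 - 16384))^(1/3)) + sqrt(-4*sqrt(3)*k/sqrt(2^(1/3)*(3*k^2 + sqrt(9*k^4 - 16384))^(1/3) + 32/(3*k^2 + sqrt(9*k^4 - 16384))^(1/3)) - 2^(1/3)*(3*k^2 + sqrt(9*k^4 - 16384))^(1/3) - 32/(3*k^2 + sqrt(9*k^4 - 16384))^(1/3)))/12) + C4*exp(-2^(2/3)*sqrt(3)*z*(sqrt(2^(1/3)*(3*k^2 + sqrt(9*k^4 - 16384))^(1/3) + 32/(3*k^2 + sqrt(9*k^4 - 16384))^(1/3)) + sqrt(4*sqrt(3)*k/sqrt(2^(1/3)*(3*k^2 + sqrt(9*k^4 - 16384))^(1/3) + 32/(3*k^2 + sqrt(9*k^4 - 16384))^(1/3)) - 2^(1/3)*(3*k^2 + sqrt(9*k^4 - 16384))^(1/3) - 32/(3*k^2 + sqrt(9*k^4 - 16384))^(1/3)))/12)


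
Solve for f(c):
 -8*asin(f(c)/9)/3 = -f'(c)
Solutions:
 Integral(1/asin(_y/9), (_y, f(c))) = C1 + 8*c/3


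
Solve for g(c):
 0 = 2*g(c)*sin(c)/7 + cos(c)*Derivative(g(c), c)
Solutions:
 g(c) = C1*cos(c)^(2/7)


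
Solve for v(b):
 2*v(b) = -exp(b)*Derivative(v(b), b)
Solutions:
 v(b) = C1*exp(2*exp(-b))


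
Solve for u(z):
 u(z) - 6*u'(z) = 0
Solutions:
 u(z) = C1*exp(z/6)


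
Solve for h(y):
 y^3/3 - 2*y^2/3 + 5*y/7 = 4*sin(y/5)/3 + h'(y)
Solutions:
 h(y) = C1 + y^4/12 - 2*y^3/9 + 5*y^2/14 + 20*cos(y/5)/3


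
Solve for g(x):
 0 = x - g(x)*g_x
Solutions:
 g(x) = -sqrt(C1 + x^2)
 g(x) = sqrt(C1 + x^2)


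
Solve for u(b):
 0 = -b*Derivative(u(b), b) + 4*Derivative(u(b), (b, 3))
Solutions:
 u(b) = C1 + Integral(C2*airyai(2^(1/3)*b/2) + C3*airybi(2^(1/3)*b/2), b)


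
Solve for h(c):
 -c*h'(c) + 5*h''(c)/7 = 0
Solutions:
 h(c) = C1 + C2*erfi(sqrt(70)*c/10)


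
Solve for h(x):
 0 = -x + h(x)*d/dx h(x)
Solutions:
 h(x) = -sqrt(C1 + x^2)
 h(x) = sqrt(C1 + x^2)


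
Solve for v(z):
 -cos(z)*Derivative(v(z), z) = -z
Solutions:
 v(z) = C1 + Integral(z/cos(z), z)


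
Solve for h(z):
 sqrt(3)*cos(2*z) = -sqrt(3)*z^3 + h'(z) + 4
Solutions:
 h(z) = C1 + sqrt(3)*z^4/4 - 4*z + sqrt(3)*sin(2*z)/2


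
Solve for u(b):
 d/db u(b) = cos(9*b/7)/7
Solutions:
 u(b) = C1 + sin(9*b/7)/9


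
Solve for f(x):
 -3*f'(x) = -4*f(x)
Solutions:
 f(x) = C1*exp(4*x/3)


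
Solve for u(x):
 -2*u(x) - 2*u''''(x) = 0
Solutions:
 u(x) = (C1*sin(sqrt(2)*x/2) + C2*cos(sqrt(2)*x/2))*exp(-sqrt(2)*x/2) + (C3*sin(sqrt(2)*x/2) + C4*cos(sqrt(2)*x/2))*exp(sqrt(2)*x/2)


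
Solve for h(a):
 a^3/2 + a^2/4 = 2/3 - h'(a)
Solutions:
 h(a) = C1 - a^4/8 - a^3/12 + 2*a/3


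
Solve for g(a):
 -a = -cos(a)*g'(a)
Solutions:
 g(a) = C1 + Integral(a/cos(a), a)


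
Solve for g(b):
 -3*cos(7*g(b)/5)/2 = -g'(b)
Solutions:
 -3*b/2 - 5*log(sin(7*g(b)/5) - 1)/14 + 5*log(sin(7*g(b)/5) + 1)/14 = C1


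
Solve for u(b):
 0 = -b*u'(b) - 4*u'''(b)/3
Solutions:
 u(b) = C1 + Integral(C2*airyai(-6^(1/3)*b/2) + C3*airybi(-6^(1/3)*b/2), b)


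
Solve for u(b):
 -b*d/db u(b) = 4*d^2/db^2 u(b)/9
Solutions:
 u(b) = C1 + C2*erf(3*sqrt(2)*b/4)


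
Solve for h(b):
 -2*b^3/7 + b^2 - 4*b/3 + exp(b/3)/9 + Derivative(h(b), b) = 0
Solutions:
 h(b) = C1 + b^4/14 - b^3/3 + 2*b^2/3 - exp(b/3)/3


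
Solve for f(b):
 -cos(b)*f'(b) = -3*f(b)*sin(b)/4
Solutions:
 f(b) = C1/cos(b)^(3/4)


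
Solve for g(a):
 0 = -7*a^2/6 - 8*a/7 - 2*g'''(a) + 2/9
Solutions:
 g(a) = C1 + C2*a + C3*a^2 - 7*a^5/720 - a^4/42 + a^3/54


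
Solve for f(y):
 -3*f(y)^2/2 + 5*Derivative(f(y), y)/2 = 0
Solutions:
 f(y) = -5/(C1 + 3*y)


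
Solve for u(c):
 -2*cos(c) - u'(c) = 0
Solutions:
 u(c) = C1 - 2*sin(c)


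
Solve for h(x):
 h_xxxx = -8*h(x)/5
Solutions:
 h(x) = (C1*sin(2^(1/4)*5^(3/4)*x/5) + C2*cos(2^(1/4)*5^(3/4)*x/5))*exp(-2^(1/4)*5^(3/4)*x/5) + (C3*sin(2^(1/4)*5^(3/4)*x/5) + C4*cos(2^(1/4)*5^(3/4)*x/5))*exp(2^(1/4)*5^(3/4)*x/5)


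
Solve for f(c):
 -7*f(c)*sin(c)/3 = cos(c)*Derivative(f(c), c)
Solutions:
 f(c) = C1*cos(c)^(7/3)


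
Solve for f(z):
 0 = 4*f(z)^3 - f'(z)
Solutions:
 f(z) = -sqrt(2)*sqrt(-1/(C1 + 4*z))/2
 f(z) = sqrt(2)*sqrt(-1/(C1 + 4*z))/2


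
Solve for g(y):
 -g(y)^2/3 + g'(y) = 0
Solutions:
 g(y) = -3/(C1 + y)


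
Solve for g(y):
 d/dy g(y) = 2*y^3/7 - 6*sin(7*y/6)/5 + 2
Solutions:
 g(y) = C1 + y^4/14 + 2*y + 36*cos(7*y/6)/35


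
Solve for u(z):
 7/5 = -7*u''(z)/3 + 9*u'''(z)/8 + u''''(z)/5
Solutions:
 u(z) = C1 + C2*z + C3*exp(z*(-135 + sqrt(45105))/48) + C4*exp(-z*(135 + sqrt(45105))/48) - 3*z^2/10


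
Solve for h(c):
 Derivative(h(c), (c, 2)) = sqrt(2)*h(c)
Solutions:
 h(c) = C1*exp(-2^(1/4)*c) + C2*exp(2^(1/4)*c)


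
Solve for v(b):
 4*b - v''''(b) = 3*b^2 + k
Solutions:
 v(b) = C1 + C2*b + C3*b^2 + C4*b^3 - b^6/120 + b^5/30 - b^4*k/24


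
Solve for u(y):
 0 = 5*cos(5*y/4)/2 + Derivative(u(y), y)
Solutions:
 u(y) = C1 - 2*sin(5*y/4)


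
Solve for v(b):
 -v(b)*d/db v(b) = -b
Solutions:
 v(b) = -sqrt(C1 + b^2)
 v(b) = sqrt(C1 + b^2)


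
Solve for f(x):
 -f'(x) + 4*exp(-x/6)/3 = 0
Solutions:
 f(x) = C1 - 8*exp(-x/6)


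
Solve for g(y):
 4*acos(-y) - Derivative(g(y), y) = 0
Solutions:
 g(y) = C1 + 4*y*acos(-y) + 4*sqrt(1 - y^2)


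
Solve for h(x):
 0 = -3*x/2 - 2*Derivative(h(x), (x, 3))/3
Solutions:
 h(x) = C1 + C2*x + C3*x^2 - 3*x^4/32


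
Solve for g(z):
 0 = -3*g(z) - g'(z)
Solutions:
 g(z) = C1*exp(-3*z)


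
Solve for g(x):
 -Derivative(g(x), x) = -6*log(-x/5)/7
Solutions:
 g(x) = C1 + 6*x*log(-x)/7 + 6*x*(-log(5) - 1)/7


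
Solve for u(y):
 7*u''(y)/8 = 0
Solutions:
 u(y) = C1 + C2*y


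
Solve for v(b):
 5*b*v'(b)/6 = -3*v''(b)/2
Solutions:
 v(b) = C1 + C2*erf(sqrt(10)*b/6)


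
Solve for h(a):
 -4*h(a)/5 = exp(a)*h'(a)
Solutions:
 h(a) = C1*exp(4*exp(-a)/5)


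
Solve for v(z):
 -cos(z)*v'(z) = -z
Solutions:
 v(z) = C1 + Integral(z/cos(z), z)


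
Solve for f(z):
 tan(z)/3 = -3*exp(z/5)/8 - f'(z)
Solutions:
 f(z) = C1 - 15*exp(z/5)/8 + log(cos(z))/3


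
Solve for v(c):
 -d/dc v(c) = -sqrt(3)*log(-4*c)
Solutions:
 v(c) = C1 + sqrt(3)*c*log(-c) + sqrt(3)*c*(-1 + 2*log(2))


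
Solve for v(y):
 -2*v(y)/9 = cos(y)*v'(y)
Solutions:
 v(y) = C1*(sin(y) - 1)^(1/9)/(sin(y) + 1)^(1/9)


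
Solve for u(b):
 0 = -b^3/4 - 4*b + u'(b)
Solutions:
 u(b) = C1 + b^4/16 + 2*b^2


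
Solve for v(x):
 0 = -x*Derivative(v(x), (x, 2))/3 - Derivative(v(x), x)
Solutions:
 v(x) = C1 + C2/x^2


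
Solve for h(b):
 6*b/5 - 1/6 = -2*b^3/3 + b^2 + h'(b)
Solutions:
 h(b) = C1 + b^4/6 - b^3/3 + 3*b^2/5 - b/6


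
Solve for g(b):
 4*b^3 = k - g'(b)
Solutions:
 g(b) = C1 - b^4 + b*k


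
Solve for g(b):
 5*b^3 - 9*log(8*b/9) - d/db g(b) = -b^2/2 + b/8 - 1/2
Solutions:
 g(b) = C1 + 5*b^4/4 + b^3/6 - b^2/16 - 9*b*log(b) - 27*b*log(2) + 19*b/2 + 18*b*log(3)


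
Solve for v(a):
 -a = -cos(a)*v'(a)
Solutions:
 v(a) = C1 + Integral(a/cos(a), a)


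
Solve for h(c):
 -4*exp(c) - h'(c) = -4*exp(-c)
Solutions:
 h(c) = C1 - 8*cosh(c)


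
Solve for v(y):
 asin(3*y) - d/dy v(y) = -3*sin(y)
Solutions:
 v(y) = C1 + y*asin(3*y) + sqrt(1 - 9*y^2)/3 - 3*cos(y)


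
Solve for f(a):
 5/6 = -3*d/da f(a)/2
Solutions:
 f(a) = C1 - 5*a/9


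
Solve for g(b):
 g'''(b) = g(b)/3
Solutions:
 g(b) = C3*exp(3^(2/3)*b/3) + (C1*sin(3^(1/6)*b/2) + C2*cos(3^(1/6)*b/2))*exp(-3^(2/3)*b/6)


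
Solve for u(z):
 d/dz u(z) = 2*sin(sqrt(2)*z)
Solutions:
 u(z) = C1 - sqrt(2)*cos(sqrt(2)*z)


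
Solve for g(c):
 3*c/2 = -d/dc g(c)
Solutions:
 g(c) = C1 - 3*c^2/4


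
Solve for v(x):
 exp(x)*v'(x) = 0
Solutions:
 v(x) = C1


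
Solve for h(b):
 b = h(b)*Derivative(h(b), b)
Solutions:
 h(b) = -sqrt(C1 + b^2)
 h(b) = sqrt(C1 + b^2)


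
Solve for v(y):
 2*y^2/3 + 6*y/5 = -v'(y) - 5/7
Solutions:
 v(y) = C1 - 2*y^3/9 - 3*y^2/5 - 5*y/7


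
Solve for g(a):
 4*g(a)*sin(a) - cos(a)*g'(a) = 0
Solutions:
 g(a) = C1/cos(a)^4


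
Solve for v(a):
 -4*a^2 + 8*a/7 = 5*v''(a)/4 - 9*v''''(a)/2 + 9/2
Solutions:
 v(a) = C1 + C2*a + C3*exp(-sqrt(10)*a/6) + C4*exp(sqrt(10)*a/6) - 4*a^4/15 + 16*a^3/105 - 333*a^2/25


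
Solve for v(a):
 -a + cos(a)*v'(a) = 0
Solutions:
 v(a) = C1 + Integral(a/cos(a), a)


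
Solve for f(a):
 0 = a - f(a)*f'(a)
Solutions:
 f(a) = -sqrt(C1 + a^2)
 f(a) = sqrt(C1 + a^2)


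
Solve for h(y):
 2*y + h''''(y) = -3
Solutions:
 h(y) = C1 + C2*y + C3*y^2 + C4*y^3 - y^5/60 - y^4/8


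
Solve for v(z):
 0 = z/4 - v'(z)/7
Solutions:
 v(z) = C1 + 7*z^2/8


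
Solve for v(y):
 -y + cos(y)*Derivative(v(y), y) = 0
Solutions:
 v(y) = C1 + Integral(y/cos(y), y)


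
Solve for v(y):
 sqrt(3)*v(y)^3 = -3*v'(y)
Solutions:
 v(y) = -sqrt(6)*sqrt(-1/(C1 - sqrt(3)*y))/2
 v(y) = sqrt(6)*sqrt(-1/(C1 - sqrt(3)*y))/2
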